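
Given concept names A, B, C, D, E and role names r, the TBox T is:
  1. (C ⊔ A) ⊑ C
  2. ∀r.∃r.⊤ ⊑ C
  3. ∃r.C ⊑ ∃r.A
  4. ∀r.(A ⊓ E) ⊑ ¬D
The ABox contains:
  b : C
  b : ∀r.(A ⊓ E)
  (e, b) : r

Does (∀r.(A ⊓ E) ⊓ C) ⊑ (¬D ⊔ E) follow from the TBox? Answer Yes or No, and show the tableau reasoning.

Yes

1. (∀r.(A ⊓ E) ⊓ C) ⊑ (¬D ⊔ E)  ⇔  ((∀r.(A ⊓ E) ⊓ C) ⊓ (D ⊓ ¬E)) unsat w.r.t. T
   all branches close; clash {D, ¬D} at x₀
2. Hence (∀r.(A ⊓ E) ⊓ C) ⊑ (¬D ⊔ E): entailed.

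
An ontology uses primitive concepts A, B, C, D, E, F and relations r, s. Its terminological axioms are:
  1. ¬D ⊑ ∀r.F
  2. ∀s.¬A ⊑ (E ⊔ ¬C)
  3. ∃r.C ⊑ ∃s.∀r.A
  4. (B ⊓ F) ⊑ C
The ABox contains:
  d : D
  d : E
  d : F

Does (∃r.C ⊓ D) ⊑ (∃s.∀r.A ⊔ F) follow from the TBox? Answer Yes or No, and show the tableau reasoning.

1. (∃r.C ⊓ D) ⊑ (∃s.∀r.A ⊔ F)  ⇔  ((∃r.C ⊓ D) ⊓ (∀s.∃r.¬A ⊓ ¬F)) unsat w.r.t. T
   all branches close; clash {C, ¬C} at x₀
2. Hence (∃r.C ⊓ D) ⊑ (∃s.∀r.A ⊔ F): entailed.

Yes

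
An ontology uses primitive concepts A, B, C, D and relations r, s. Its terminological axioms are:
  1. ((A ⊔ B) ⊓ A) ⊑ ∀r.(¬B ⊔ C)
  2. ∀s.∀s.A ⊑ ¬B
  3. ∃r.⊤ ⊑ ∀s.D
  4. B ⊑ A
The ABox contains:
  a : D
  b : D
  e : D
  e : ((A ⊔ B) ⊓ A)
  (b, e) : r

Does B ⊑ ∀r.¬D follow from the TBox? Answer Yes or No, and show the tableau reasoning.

No

1. B ⊑ ∀r.¬D  ⇔  (B ⊓ ∃r.D) unsat w.r.t. T
   apply at x₀: B⊑A
   open: L(x₀) ⊇ {A, B, ∀r.(¬B ⊔ C), ∀s.D, ∃r.D, …} (+ ∃-successors)
2. Hence B ⊑ ∀r.¬D: not entailed.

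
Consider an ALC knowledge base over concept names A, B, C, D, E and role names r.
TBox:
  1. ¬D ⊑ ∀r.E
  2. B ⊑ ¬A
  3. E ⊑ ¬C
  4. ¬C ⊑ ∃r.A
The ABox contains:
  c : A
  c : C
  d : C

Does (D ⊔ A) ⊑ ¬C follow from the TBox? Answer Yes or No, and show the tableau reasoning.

No

1. (D ⊔ A) ⊑ ¬C  ⇔  ((D ⊔ A) ⊓ C) unsat w.r.t. T
   open: L(x₀) ⊇ {C, D, ¬B, ¬E}
2. Hence (D ⊔ A) ⊑ ¬C: not entailed.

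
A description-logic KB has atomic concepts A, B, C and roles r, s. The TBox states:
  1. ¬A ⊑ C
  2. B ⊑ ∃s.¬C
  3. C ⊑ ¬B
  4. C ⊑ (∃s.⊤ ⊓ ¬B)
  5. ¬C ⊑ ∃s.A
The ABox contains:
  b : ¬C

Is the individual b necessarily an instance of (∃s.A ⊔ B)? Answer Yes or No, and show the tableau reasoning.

Yes

1. b : (∃s.A ⊔ B)?  L(b) = {¬C} ∪ {(∀s.¬A ⊓ ¬B)}
   clash {C, ¬C} at b — b ∈ (∃s.A ⊔ B)
2. Hence b : (∃s.A ⊔ B): entailed.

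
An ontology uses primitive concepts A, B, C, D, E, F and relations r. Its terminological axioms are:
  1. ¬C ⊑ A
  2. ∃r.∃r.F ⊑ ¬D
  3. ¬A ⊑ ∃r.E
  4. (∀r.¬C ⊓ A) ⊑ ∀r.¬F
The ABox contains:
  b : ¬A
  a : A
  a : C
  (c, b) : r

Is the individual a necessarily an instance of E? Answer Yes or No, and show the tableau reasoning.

1. a : E?  L(a) = {A, C} ∪ {¬E}
   open: L(a) ⊇ {A, C, ¬E, ∀r.∀r.¬F, ∃r.C} (+ ∃-successors) — a ∉ E possible
2. Hence a : E: not entailed.

No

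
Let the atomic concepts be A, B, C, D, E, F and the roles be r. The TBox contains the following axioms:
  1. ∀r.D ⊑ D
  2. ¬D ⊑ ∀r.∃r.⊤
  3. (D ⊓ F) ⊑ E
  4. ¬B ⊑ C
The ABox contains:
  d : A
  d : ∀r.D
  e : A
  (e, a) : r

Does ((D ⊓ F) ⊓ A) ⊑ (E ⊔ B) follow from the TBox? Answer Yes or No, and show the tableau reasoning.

Yes

1. ((D ⊓ F) ⊓ A) ⊑ (E ⊔ B)  ⇔  (((D ⊓ F) ⊓ A) ⊓ (¬E ⊓ ¬B)) unsat w.r.t. T
   all branches close; clash {E, ¬E} at x₀
2. Hence ((D ⊓ F) ⊓ A) ⊑ (E ⊔ B): entailed.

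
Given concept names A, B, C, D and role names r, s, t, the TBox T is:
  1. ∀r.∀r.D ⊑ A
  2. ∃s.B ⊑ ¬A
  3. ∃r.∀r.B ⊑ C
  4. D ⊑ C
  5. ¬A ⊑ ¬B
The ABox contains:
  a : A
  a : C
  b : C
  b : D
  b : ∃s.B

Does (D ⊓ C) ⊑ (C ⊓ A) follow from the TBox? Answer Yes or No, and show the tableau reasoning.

1. (D ⊓ C) ⊑ (C ⊓ A)  ⇔  ((D ⊓ C) ⊓ (¬C ⊔ ¬A)) unsat w.r.t. T
   open: L(x₀) ⊇ {C, D, ¬A, ¬B, ∃r.∃r.¬D} (+ ∃-successors)
2. Hence (D ⊓ C) ⊑ (C ⊓ A): not entailed.

No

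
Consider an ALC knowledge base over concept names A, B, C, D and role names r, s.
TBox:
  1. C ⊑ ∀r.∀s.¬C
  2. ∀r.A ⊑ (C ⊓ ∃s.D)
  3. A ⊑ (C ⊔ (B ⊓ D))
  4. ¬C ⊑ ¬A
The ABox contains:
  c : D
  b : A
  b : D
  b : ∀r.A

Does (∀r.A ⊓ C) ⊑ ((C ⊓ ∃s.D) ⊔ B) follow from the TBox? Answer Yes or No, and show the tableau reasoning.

1. (∀r.A ⊓ C) ⊑ ((C ⊓ ∃s.D) ⊔ B)  ⇔  ((∀r.A ⊓ C) ⊓ ((¬C ⊔ ∀s.¬D) ⊓ ¬B)) unsat w.r.t. T
   all branches close; clash {D, ¬D} at an ∃-successor
2. Hence (∀r.A ⊓ C) ⊑ ((C ⊓ ∃s.D) ⊔ B): entailed.

Yes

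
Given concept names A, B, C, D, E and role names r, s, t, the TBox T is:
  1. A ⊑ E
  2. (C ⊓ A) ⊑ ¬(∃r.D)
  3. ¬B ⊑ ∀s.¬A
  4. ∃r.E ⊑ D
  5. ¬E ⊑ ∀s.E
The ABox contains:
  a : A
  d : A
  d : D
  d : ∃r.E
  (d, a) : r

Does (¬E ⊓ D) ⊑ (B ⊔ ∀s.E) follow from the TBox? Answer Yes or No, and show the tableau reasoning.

Yes

1. (¬E ⊓ D) ⊑ (B ⊔ ∀s.E)  ⇔  ((¬E ⊓ D) ⊓ (¬B ⊓ ∃s.¬E)) unsat w.r.t. T
   all branches close; clash {E, ¬E} at x₀
2. Hence (¬E ⊓ D) ⊑ (B ⊔ ∀s.E): entailed.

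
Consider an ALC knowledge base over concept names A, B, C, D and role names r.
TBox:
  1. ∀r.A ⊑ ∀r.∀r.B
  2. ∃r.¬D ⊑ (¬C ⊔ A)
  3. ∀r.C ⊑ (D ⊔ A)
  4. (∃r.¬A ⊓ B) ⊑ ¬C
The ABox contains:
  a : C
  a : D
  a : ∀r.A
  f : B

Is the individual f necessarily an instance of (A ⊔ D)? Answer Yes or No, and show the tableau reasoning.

1. f : (A ⊔ D)?  L(f) = {B} ∪ {(¬A ⊓ ¬D)}
   open: L(f) ⊇ {B, ¬A, ¬D, ∀r.A, ∀r.D, …} (+ ∃-successors) — f ∉ (A ⊔ D) possible
2. Hence f : (A ⊔ D): not entailed.

No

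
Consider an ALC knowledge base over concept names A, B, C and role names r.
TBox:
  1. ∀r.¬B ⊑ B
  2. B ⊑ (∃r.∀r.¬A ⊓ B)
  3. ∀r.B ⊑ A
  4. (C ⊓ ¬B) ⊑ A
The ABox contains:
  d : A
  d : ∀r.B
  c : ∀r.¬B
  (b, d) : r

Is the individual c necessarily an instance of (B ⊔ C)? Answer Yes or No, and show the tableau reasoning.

Yes

1. c : (B ⊔ C)?  L(c) = {∀r.¬B} ∪ {(¬B ⊓ ¬C)}
   clash {B, ¬B} at c — c ∈ (B ⊔ C)
2. Hence c : (B ⊔ C): entailed.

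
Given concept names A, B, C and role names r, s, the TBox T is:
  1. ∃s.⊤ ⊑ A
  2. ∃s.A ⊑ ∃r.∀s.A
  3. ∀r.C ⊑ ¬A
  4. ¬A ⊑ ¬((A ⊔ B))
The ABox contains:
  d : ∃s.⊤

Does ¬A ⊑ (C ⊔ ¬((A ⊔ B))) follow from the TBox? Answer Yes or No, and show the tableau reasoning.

Yes

1. ¬A ⊑ (C ⊔ ¬((A ⊔ B)))  ⇔  (¬A ⊓ (¬C ⊓ (A ⊔ B))) unsat w.r.t. T
   all branches close; clash {A, ¬A} at x₀
2. Hence ¬A ⊑ (C ⊔ ¬((A ⊔ B))): entailed.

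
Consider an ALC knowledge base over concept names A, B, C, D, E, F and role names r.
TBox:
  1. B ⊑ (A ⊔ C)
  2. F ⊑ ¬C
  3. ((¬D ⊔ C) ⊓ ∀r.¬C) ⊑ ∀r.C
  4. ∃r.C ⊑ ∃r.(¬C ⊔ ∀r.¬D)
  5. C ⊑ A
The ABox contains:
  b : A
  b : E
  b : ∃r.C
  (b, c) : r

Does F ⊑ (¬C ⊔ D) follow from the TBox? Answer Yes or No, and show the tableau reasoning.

1. F ⊑ (¬C ⊔ D)  ⇔  (F ⊓ (C ⊓ ¬D)) unsat w.r.t. T
   all branches close; clash {C, ¬C} at x₀
2. Hence F ⊑ (¬C ⊔ D): entailed.

Yes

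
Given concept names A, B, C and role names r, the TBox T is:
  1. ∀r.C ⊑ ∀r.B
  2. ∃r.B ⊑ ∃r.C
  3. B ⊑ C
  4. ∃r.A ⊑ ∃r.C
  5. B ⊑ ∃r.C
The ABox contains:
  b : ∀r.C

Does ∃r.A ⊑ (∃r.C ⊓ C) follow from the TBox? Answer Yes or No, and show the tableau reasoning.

1. ∃r.A ⊑ (∃r.C ⊓ C)  ⇔  (∃r.A ⊓ (∀r.¬C ⊔ ¬C)) unsat w.r.t. T
   apply at x₀: ∃r.A⊑∃r.C
   open: L(x₀) ⊇ {¬B, ¬C, ∃r.A, ∃r.C, ∃r.¬C} (+ ∃-successors)
2. Hence ∃r.A ⊑ (∃r.C ⊓ C): not entailed.

No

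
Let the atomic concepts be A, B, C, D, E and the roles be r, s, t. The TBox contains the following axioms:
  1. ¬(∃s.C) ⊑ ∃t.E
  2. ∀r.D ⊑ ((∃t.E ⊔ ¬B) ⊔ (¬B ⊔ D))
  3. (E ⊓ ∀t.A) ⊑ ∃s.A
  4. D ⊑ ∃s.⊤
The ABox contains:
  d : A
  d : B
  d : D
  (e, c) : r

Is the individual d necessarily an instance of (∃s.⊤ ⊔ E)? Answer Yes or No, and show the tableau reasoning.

Yes

1. d : (∃s.⊤ ⊔ E)?  L(d) = {A, B, D} ∪ {(∀s.⊥ ⊓ ¬E)}
   clash ⊥ at an ∃-successor — d ∈ (∃s.⊤ ⊔ E)
2. Hence d : (∃s.⊤ ⊔ E): entailed.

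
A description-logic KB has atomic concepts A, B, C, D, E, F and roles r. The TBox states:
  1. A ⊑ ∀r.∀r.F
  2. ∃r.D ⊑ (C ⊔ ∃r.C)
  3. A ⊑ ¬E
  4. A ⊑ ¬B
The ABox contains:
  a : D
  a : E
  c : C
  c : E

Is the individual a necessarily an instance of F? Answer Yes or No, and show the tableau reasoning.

1. a : F?  L(a) = {D, E} ∪ {¬F}
   open: L(a) ⊇ {D, E, ¬A, ¬F, ∀r.¬D} — a ∉ F possible
2. Hence a : F: not entailed.

No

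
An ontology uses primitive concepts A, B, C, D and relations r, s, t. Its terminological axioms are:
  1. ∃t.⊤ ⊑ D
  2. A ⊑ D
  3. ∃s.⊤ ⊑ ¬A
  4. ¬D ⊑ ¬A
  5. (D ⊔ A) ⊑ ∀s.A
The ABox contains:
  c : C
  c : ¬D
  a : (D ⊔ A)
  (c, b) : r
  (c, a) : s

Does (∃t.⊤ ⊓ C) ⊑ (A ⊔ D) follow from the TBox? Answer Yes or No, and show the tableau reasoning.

Yes

1. (∃t.⊤ ⊓ C) ⊑ (A ⊔ D)  ⇔  ((∃t.⊤ ⊓ C) ⊓ (¬A ⊓ ¬D)) unsat w.r.t. T
   all branches close; clash {D, ¬D} at x₀
2. Hence (∃t.⊤ ⊓ C) ⊑ (A ⊔ D): entailed.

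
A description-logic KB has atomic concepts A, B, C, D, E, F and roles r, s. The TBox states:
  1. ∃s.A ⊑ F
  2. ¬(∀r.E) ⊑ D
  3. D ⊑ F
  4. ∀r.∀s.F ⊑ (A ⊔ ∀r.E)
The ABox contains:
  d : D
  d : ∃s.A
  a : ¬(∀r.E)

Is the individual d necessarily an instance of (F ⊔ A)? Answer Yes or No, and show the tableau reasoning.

1. d : (F ⊔ A)?  L(d) = {D, ∃s.A} ∪ {(¬F ⊓ ¬A)}
   clash {F, ¬F} at d — d ∈ (F ⊔ A)
2. Hence d : (F ⊔ A): entailed.

Yes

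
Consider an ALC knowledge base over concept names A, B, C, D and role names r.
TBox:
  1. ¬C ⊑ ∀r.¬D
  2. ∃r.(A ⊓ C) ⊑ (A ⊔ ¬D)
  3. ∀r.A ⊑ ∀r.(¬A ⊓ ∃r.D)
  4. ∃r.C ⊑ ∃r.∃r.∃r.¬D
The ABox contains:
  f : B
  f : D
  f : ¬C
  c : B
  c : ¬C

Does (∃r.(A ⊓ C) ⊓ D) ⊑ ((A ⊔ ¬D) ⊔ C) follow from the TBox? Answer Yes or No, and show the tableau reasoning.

1. (∃r.(A ⊓ C) ⊓ D) ⊑ ((A ⊔ ¬D) ⊔ C)  ⇔  ((∃r.(A ⊓ C) ⊓ D) ⊓ ((¬A ⊓ D) ⊓ ¬C)) unsat w.r.t. T
   all branches close; clash {D, ¬D} at x₀
2. Hence (∃r.(A ⊓ C) ⊓ D) ⊑ ((A ⊔ ¬D) ⊔ C): entailed.

Yes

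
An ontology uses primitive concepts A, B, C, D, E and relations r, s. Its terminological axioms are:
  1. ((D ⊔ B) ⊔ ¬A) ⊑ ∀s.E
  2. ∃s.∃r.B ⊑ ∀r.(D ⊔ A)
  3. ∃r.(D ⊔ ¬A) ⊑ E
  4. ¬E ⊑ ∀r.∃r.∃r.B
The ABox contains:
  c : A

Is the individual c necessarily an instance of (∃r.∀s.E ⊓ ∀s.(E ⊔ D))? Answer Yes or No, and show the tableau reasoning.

No

1. c : (∃r.∀s.E ⊓ ∀s.(E ⊔ D))?  L(c) = {A} ∪ {(∀r.∃s.¬E ⊔ ∃s.(¬E ⊓ ¬D))}
   open: L(c) ⊇ {A, E, ¬B, ¬D, ∀r.∃s.¬E, …} — c ∉ (∃r.∀s.E ⊓ ∀s.(E ⊔ D)) possible
2. Hence c : (∃r.∀s.E ⊓ ∀s.(E ⊔ D)): not entailed.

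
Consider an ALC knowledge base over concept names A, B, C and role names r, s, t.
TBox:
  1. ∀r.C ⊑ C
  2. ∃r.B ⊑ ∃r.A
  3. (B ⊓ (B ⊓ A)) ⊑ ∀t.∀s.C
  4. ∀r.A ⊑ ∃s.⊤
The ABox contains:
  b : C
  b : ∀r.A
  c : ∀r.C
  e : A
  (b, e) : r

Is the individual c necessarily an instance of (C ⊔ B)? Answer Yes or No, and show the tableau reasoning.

Yes

1. c : (C ⊔ B)?  L(c) = {∀r.C} ∪ {(¬C ⊓ ¬B)}
   clash {C, ¬C} at c — c ∈ (C ⊔ B)
2. Hence c : (C ⊔ B): entailed.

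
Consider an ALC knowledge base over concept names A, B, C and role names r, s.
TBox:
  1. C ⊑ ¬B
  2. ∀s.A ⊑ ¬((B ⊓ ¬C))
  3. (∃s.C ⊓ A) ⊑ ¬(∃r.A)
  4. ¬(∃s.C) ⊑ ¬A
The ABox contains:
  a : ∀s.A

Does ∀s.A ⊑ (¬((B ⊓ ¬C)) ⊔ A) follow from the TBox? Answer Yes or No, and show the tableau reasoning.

Yes

1. ∀s.A ⊑ (¬((B ⊓ ¬C)) ⊔ A)  ⇔  (∀s.A ⊓ ((B ⊓ ¬C) ⊓ ¬A)) unsat w.r.t. T
   all branches close; clash {C, ¬C} at x₀
2. Hence ∀s.A ⊑ (¬((B ⊓ ¬C)) ⊔ A): entailed.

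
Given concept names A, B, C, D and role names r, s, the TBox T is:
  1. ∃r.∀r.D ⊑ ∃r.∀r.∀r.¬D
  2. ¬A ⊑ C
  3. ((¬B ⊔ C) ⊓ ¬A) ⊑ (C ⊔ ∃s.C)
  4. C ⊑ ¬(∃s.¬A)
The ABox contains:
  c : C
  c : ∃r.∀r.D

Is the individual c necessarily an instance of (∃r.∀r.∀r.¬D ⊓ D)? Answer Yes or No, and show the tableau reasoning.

1. c : (∃r.∀r.∀r.¬D ⊓ D)?  L(c) = {C, ∃r.∀r.D} ∪ {(∀r.∃r.∃r.D ⊔ ¬D)}
   apply at c: ∃r.∀r.D⊑∃r.∀r.∀r.¬D; C⊑¬(∃s.¬A)
   open: L(c) ⊇ {A, C, ¬D, ∀s.A, ∃r.∀r.D, …} (+ ∃-successors) — c ∉ (∃r.∀r.∀r.¬D ⊓ D) possible
2. Hence c : (∃r.∀r.∀r.¬D ⊓ D): not entailed.

No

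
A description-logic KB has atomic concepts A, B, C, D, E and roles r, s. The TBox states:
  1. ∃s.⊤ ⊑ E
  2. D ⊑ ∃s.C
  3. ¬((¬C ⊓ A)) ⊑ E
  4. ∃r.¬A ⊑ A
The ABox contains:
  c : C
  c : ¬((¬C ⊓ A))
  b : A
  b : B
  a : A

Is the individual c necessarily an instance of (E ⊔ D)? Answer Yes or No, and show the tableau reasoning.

1. c : (E ⊔ D)?  L(c) = {C, ¬((¬C ⊓ A))} ∪ {(¬E ⊓ ¬D)}
   clash {E, ¬E} at c — c ∈ (E ⊔ D)
2. Hence c : (E ⊔ D): entailed.

Yes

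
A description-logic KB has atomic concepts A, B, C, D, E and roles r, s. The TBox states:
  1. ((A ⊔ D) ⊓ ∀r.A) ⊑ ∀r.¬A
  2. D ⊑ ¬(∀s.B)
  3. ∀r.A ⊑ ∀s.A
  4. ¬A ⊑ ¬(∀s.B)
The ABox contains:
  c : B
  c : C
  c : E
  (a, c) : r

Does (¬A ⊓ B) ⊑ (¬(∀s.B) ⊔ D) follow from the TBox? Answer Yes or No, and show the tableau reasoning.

Yes

1. (¬A ⊓ B) ⊑ (¬(∀s.B) ⊔ D)  ⇔  ((¬A ⊓ B) ⊓ (∀s.B ⊓ ¬D)) unsat w.r.t. T
   all branches close; clash {B, ¬B} at an ∃-successor
2. Hence (¬A ⊓ B) ⊑ (¬(∀s.B) ⊔ D): entailed.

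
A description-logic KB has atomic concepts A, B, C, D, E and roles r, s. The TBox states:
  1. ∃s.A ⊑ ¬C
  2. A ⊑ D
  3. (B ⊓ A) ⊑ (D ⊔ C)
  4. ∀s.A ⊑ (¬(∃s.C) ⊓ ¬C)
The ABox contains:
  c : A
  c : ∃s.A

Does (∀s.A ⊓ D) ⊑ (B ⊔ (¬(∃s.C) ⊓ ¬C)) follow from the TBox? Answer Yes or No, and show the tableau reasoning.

1. (∀s.A ⊓ D) ⊑ (B ⊔ (¬(∃s.C) ⊓ ¬C))  ⇔  ((∀s.A ⊓ D) ⊓ (¬B ⊓ (∃s.C ⊔ C))) unsat w.r.t. T
   all branches close; clash {C, ¬C} at x₀
2. Hence (∀s.A ⊓ D) ⊑ (B ⊔ (¬(∃s.C) ⊓ ¬C)): entailed.

Yes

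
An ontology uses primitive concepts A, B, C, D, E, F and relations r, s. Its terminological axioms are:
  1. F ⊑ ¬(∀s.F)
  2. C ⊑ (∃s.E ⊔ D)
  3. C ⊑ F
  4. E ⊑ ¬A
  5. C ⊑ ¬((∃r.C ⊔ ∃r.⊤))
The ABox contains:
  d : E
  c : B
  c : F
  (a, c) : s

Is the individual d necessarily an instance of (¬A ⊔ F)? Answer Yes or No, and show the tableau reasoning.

Yes

1. d : (¬A ⊔ F)?  L(d) = {E} ∪ {(A ⊓ ¬F)}
   clash {F, ¬F} at d — d ∈ (¬A ⊔ F)
2. Hence d : (¬A ⊔ F): entailed.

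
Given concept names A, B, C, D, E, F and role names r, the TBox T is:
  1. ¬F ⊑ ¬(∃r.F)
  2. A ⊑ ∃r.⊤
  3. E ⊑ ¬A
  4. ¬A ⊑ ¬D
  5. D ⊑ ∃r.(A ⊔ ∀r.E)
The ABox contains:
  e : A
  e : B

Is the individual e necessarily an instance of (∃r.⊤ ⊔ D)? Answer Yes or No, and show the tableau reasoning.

1. e : (∃r.⊤ ⊔ D)?  L(e) = {A, B} ∪ {(∀r.⊥ ⊓ ¬D)}
   clash {A, ¬A} at e — e ∈ (∃r.⊤ ⊔ D)
2. Hence e : (∃r.⊤ ⊔ D): entailed.

Yes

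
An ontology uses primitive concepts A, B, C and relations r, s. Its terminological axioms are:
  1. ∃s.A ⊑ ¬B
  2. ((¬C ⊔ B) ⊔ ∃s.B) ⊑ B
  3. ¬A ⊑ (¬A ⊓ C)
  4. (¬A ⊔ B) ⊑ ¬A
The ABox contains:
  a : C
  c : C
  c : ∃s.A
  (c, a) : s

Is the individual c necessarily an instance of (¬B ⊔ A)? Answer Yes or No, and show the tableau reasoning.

Yes

1. c : (¬B ⊔ A)?  L(c) = {C, ∃s.A} ∪ {(B ⊓ ¬A)}
   clash {B, ¬B} at c — c ∈ (¬B ⊔ A)
2. Hence c : (¬B ⊔ A): entailed.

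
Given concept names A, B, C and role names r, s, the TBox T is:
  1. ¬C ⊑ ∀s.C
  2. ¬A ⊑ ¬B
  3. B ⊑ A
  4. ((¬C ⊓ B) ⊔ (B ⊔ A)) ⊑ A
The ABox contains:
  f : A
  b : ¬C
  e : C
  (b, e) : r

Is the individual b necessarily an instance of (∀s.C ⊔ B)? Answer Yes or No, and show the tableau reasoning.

1. b : (∀s.C ⊔ B)?  L(b) = {¬C} ∪ {(∃s.¬C ⊓ ¬B)}
   clash {C, ¬C} at an ∃-successor — b ∈ (∀s.C ⊔ B)
2. Hence b : (∀s.C ⊔ B): entailed.

Yes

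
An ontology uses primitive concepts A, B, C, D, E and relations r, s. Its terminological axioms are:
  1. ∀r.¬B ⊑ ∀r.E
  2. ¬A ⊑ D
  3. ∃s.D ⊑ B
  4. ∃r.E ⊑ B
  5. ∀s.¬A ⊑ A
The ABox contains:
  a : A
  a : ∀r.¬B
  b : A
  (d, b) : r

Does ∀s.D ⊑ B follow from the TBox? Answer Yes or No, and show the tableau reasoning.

1. ∀s.D ⊑ B  ⇔  (∀s.D ⊓ ¬B) unsat w.r.t. T
   open: L(x₀) ⊇ {A, ¬B, ∀r.¬E, ∀s.D, ∀s.¬D, …} (+ ∃-successors)
2. Hence ∀s.D ⊑ B: not entailed.

No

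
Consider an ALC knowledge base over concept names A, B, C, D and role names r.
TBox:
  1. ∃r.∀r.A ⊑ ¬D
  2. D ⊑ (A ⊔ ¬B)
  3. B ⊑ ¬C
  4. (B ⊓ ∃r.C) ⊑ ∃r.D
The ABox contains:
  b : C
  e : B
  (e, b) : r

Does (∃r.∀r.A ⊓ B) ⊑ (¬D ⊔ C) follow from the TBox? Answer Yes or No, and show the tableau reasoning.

Yes

1. (∃r.∀r.A ⊓ B) ⊑ (¬D ⊔ C)  ⇔  ((∃r.∀r.A ⊓ B) ⊓ (D ⊓ ¬C)) unsat w.r.t. T
   all branches close; clash {B, ¬B} at x₀
2. Hence (∃r.∀r.A ⊓ B) ⊑ (¬D ⊔ C): entailed.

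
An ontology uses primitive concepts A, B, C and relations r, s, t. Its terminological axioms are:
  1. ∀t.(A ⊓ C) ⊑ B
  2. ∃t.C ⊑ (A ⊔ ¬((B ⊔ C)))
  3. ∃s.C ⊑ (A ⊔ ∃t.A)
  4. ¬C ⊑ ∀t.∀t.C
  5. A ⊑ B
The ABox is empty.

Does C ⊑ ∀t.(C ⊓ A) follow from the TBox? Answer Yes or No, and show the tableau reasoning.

1. C ⊑ ∀t.(C ⊓ A)  ⇔  (C ⊓ ∃t.(¬C ⊔ ¬A)) unsat w.r.t. T
   open: L(x₀) ⊇ {C, ¬A, ∀s.¬C, ∀t.¬C, ∃t.(¬A ⊔ ¬C), …} (+ ∃-successors)
2. Hence C ⊑ ∀t.(C ⊓ A): not entailed.

No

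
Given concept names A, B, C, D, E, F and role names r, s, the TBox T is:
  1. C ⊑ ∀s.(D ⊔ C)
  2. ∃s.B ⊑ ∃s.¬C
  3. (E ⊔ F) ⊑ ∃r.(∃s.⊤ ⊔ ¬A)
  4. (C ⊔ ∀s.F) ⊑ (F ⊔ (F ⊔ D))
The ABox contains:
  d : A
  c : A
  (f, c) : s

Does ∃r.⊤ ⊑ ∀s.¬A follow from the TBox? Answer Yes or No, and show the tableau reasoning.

1. ∃r.⊤ ⊑ ∀s.¬A  ⇔  (∃r.⊤ ⊓ ∃s.A) unsat w.r.t. T
   open: L(x₀) ⊇ {¬C, ¬E, ¬F, ∀s.¬B, ∃r.⊤, …} (+ ∃-successors)
2. Hence ∃r.⊤ ⊑ ∀s.¬A: not entailed.

No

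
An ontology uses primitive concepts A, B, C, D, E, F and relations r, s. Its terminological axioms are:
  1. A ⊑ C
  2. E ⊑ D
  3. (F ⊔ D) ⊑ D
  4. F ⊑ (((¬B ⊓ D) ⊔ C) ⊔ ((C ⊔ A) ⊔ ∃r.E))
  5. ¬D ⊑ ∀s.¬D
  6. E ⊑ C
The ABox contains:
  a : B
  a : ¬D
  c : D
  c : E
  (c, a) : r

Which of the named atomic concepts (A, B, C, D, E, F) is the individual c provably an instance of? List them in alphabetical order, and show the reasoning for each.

{C, D, E}

1. c : A?  L(c) = {D, E} ∪ {¬A}
   apply at c: E⊑C
   open: L(c) ⊇ {C, D, E, ¬A, ¬F} — c ∉ A possible
2. c : B?  L(c) = {D, E} ∪ {¬B}
   apply at c: E⊑C
   open: L(c) ⊇ {C, D, E, ¬A, ¬B, …} — c ∉ B possible
3. c : C?  L(c) = {D, E} ∪ {¬C}
   clash {C, ¬C} at c — c ∈ C
4. c : D?  L(c) = {D, E} ∪ {¬D}
   clash {D, ¬D} at c — c ∈ D
5. c : E?  L(c) = {D, E} ∪ {¬E}
   clash {E, ¬E} at c — c ∈ E
6. c : F?  L(c) = {D, E} ∪ {¬F}
   apply at c: E⊑C
   open: L(c) ⊇ {C, D, E, ¬A, ¬F} — c ∉ F possible
7. Entailed for c: {C, D, E}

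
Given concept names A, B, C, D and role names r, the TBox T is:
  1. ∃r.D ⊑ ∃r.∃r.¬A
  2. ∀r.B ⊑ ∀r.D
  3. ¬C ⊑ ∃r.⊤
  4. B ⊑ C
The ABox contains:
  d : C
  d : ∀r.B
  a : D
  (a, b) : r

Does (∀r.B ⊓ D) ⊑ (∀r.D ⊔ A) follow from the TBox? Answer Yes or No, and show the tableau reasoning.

1. (∀r.B ⊓ D) ⊑ (∀r.D ⊔ A)  ⇔  ((∀r.B ⊓ D) ⊓ (∃r.¬D ⊓ ¬A)) unsat w.r.t. T
   all branches close; clash {D, ¬D} at an ∃-successor
2. Hence (∀r.B ⊓ D) ⊑ (∀r.D ⊔ A): entailed.

Yes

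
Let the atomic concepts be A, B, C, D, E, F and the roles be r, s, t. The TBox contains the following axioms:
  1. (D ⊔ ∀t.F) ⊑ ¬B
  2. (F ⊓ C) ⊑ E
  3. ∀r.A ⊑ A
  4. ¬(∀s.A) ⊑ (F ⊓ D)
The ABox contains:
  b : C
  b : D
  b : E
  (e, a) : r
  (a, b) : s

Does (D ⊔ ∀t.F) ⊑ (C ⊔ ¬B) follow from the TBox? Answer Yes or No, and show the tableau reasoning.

1. (D ⊔ ∀t.F) ⊑ (C ⊔ ¬B)  ⇔  ((D ⊔ ∀t.F) ⊓ (¬C ⊓ B)) unsat w.r.t. T
   all branches close; clash {B, ¬B} at x₀
2. Hence (D ⊔ ∀t.F) ⊑ (C ⊔ ¬B): entailed.

Yes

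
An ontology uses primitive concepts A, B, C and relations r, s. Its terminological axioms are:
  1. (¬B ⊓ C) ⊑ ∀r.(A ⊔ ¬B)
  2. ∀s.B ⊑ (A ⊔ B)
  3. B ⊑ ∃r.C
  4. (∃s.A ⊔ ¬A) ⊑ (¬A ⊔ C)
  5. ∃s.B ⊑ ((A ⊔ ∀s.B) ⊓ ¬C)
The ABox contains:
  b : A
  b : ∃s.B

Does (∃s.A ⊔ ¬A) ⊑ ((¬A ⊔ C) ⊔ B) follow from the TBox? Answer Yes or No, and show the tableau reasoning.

Yes

1. (∃s.A ⊔ ¬A) ⊑ ((¬A ⊔ C) ⊔ B)  ⇔  ((∃s.A ⊔ ¬A) ⊓ ((A ⊓ ¬C) ⊓ ¬B)) unsat w.r.t. T
   all branches close; clash {A, ¬A} at x₀
2. Hence (∃s.A ⊔ ¬A) ⊑ ((¬A ⊔ C) ⊔ B): entailed.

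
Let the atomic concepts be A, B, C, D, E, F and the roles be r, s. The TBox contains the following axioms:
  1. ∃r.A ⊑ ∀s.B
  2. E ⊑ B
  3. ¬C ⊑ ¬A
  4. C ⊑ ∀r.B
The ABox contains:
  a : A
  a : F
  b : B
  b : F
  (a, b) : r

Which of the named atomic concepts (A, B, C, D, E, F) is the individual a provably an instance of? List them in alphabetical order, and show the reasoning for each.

{A, C, F}

1. a : A?  L(a) = {A, F} ∪ {¬A}
   clash {A, ¬A} at a — a ∈ A
2. a : B?  L(a) = {A, F} ∪ {¬B}
   open: L(a) ⊇ {A, C, F, ¬B, ¬E, …} — a ∉ B possible
3. a : C?  L(a) = {A, F} ∪ {¬C}
   clash {A, ¬A} at a — a ∈ C
4. a : D?  L(a) = {A, F} ∪ {¬D}
   open: L(a) ⊇ {A, C, F, ¬D, ¬E, …} — a ∉ D possible
5. a : E?  L(a) = {A, F} ∪ {¬E}
   open: L(a) ⊇ {A, C, F, ¬E, ∀r.B, …} — a ∉ E possible
6. a : F?  L(a) = {A, F} ∪ {¬F}
   clash {F, ¬F} at a — a ∈ F
7. Entailed for a: {A, C, F}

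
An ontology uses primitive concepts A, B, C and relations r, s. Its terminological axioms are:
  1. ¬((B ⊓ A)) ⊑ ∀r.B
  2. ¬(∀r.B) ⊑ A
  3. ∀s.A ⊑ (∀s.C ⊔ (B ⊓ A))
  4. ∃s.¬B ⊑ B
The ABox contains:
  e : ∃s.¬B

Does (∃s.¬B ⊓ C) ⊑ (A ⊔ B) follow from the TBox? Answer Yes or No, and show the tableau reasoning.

Yes

1. (∃s.¬B ⊓ C) ⊑ (A ⊔ B)  ⇔  ((∃s.¬B ⊓ C) ⊓ (¬A ⊓ ¬B)) unsat w.r.t. T
   all branches close; clash {B, ¬B} at x₀
2. Hence (∃s.¬B ⊓ C) ⊑ (A ⊔ B): entailed.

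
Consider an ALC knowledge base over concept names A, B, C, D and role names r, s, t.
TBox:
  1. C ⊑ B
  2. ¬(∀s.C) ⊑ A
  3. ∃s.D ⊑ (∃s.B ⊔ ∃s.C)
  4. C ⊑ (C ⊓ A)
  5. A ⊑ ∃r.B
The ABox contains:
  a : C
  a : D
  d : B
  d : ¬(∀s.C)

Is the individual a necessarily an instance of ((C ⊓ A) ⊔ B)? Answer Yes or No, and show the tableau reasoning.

1. a : ((C ⊓ A) ⊔ B)?  L(a) = {C, D} ∪ {((¬C ⊔ ¬A) ⊓ ¬B)}
   clash {B, ¬B} at a — a ∈ ((C ⊓ A) ⊔ B)
2. Hence a : ((C ⊓ A) ⊔ B): entailed.

Yes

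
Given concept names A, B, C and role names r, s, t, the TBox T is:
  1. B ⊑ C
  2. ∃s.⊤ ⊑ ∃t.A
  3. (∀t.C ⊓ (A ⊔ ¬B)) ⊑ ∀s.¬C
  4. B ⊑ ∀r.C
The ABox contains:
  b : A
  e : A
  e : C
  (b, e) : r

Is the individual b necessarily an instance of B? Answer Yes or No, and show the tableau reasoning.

No

1. b : B?  L(b) = {A} ∪ {¬B}
   open: L(b) ⊇ {A, ¬B, ∀s.⊥, ∃t.¬C} (+ ∃-successors) — b ∉ B possible
2. Hence b : B: not entailed.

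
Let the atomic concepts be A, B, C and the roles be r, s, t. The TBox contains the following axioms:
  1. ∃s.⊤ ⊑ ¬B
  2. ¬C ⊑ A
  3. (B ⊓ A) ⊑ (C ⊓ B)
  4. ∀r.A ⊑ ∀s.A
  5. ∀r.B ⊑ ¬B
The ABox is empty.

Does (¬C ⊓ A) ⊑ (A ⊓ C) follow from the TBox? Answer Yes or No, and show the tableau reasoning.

1. (¬C ⊓ A) ⊑ (A ⊓ C)  ⇔  ((¬C ⊓ A) ⊓ (¬A ⊔ ¬C)) unsat w.r.t. T
   open: L(x₀) ⊇ {A, ¬B, ¬C, ∀s.⊥, ∃r.¬A} (+ ∃-successors)
2. Hence (¬C ⊓ A) ⊑ (A ⊓ C): not entailed.

No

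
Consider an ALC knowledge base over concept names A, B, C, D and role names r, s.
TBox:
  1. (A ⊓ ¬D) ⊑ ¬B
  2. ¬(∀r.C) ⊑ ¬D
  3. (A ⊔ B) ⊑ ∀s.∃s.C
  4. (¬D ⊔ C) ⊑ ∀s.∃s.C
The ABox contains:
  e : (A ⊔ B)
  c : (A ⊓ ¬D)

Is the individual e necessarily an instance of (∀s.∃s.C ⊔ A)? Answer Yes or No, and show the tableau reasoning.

1. e : (∀s.∃s.C ⊔ A)?  L(e) = {(A ⊔ B)} ∪ {(∃s.∀s.¬C ⊓ ¬A)}
   clash {B, ¬B} at e — e ∈ (∀s.∃s.C ⊔ A)
2. Hence e : (∀s.∃s.C ⊔ A): entailed.

Yes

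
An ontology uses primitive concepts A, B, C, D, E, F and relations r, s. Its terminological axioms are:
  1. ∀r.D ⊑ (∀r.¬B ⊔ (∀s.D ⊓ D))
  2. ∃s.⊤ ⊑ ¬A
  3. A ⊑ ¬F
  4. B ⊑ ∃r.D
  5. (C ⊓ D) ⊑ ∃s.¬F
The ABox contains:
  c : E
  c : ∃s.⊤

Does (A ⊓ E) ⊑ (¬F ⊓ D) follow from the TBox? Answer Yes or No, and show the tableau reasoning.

No

1. (A ⊓ E) ⊑ (¬F ⊓ D)  ⇔  ((A ⊓ E) ⊓ (F ⊔ ¬D)) unsat w.r.t. T
   apply at x₀: A⊑¬F
   open: L(x₀) ⊇ {A, E, ¬B, ¬D, ¬F, …} (+ ∃-successors)
2. Hence (A ⊓ E) ⊑ (¬F ⊓ D): not entailed.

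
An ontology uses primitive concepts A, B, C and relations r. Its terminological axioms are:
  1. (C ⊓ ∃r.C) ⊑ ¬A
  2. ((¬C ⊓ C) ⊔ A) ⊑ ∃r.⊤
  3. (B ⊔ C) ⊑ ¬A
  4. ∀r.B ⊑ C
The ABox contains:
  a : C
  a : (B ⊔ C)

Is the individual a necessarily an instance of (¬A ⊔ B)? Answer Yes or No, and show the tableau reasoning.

Yes

1. a : (¬A ⊔ B)?  L(a) = {C, (B ⊔ C)} ∪ {(A ⊓ ¬B)}
   clash {A, ¬A} at a — a ∈ (¬A ⊔ B)
2. Hence a : (¬A ⊔ B): entailed.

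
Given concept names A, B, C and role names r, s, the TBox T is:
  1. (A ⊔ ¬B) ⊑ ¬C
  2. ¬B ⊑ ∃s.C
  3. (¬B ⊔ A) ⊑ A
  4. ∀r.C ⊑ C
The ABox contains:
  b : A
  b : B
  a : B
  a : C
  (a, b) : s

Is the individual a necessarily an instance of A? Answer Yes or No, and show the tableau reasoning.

1. a : A?  L(a) = {B, C} ∪ {¬A}
   open: L(a) ⊇ {B, C, ¬A} — a ∉ A possible
2. Hence a : A: not entailed.

No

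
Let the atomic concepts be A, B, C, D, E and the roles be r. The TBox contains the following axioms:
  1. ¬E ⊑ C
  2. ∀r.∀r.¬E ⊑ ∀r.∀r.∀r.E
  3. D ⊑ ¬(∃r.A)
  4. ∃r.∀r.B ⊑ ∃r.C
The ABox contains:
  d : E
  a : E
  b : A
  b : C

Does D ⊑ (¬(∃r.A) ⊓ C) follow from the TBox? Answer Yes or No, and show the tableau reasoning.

No

1. D ⊑ (¬(∃r.A) ⊓ C)  ⇔  (D ⊓ (∃r.A ⊔ ¬C)) unsat w.r.t. T
   apply at x₀: D⊑¬(∃r.A)
   open: L(x₀) ⊇ {D, E, ¬C, ∀r.¬A, ∀r.∃r.¬B, …} (+ ∃-successors)
2. Hence D ⊑ (¬(∃r.A) ⊓ C): not entailed.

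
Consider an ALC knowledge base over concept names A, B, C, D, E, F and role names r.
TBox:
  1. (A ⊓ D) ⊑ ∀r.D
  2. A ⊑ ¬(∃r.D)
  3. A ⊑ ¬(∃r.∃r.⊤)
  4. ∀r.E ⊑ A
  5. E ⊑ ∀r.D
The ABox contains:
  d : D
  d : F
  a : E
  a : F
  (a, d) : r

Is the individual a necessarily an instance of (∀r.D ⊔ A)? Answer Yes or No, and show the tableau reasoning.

1. a : (∀r.D ⊔ A)?  L(a) = {E, F} ∪ {(∃r.¬D ⊓ ¬A)}
   clash {A, ¬A} at a — a ∈ (∀r.D ⊔ A)
2. Hence a : (∀r.D ⊔ A): entailed.

Yes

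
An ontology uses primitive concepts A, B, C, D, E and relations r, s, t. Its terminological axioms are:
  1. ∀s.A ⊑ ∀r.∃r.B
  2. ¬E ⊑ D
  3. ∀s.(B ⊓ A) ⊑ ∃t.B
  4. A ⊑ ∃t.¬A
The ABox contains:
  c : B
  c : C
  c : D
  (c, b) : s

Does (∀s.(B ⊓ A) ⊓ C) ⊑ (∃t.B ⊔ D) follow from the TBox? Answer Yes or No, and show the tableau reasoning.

Yes

1. (∀s.(B ⊓ A) ⊓ C) ⊑ (∃t.B ⊔ D)  ⇔  ((∀s.(B ⊓ A) ⊓ C) ⊓ (∀t.¬B ⊓ ¬D)) unsat w.r.t. T
   all branches close; clash {D, ¬D} at x₀
2. Hence (∀s.(B ⊓ A) ⊓ C) ⊑ (∃t.B ⊔ D): entailed.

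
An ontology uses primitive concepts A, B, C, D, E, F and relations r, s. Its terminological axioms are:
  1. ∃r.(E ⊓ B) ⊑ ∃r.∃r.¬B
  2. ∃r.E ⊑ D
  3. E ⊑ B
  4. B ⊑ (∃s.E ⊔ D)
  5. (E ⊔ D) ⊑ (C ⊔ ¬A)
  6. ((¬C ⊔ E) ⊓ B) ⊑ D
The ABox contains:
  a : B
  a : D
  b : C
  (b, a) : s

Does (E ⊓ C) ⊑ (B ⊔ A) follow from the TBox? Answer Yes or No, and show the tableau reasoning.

1. (E ⊓ C) ⊑ (B ⊔ A)  ⇔  ((E ⊓ C) ⊓ (¬B ⊓ ¬A)) unsat w.r.t. T
   all branches close; clash {B, ¬B} at x₀
2. Hence (E ⊓ C) ⊑ (B ⊔ A): entailed.

Yes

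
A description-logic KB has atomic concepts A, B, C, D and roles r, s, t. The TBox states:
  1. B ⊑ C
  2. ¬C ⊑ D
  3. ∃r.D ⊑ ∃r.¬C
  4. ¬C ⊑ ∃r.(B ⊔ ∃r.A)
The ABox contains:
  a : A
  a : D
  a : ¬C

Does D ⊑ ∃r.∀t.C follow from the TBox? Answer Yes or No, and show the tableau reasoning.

1. D ⊑ ∃r.∀t.C  ⇔  (D ⊓ ∀r.∃t.¬C) unsat w.r.t. T
   open: L(x₀) ⊇ {C, D, ¬B, ∀r.¬D, ∀r.∃t.¬C}
2. Hence D ⊑ ∃r.∀t.C: not entailed.

No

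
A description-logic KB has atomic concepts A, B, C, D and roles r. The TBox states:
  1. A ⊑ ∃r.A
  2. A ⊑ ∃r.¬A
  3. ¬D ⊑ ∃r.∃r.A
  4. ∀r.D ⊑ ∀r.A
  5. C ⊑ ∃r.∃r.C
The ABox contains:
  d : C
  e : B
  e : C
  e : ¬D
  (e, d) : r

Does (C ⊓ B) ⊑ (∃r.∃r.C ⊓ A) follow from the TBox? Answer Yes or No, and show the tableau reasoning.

No

1. (C ⊓ B) ⊑ (∃r.∃r.C ⊓ A)  ⇔  ((C ⊓ B) ⊓ (∀r.∀r.¬C ⊔ ¬A)) unsat w.r.t. T
   apply at x₀: C⊑∃r.∃r.C
   open: L(x₀) ⊇ {B, C, D, ¬A, ∃r.¬D, …} (+ ∃-successors)
2. Hence (C ⊓ B) ⊑ (∃r.∃r.C ⊓ A): not entailed.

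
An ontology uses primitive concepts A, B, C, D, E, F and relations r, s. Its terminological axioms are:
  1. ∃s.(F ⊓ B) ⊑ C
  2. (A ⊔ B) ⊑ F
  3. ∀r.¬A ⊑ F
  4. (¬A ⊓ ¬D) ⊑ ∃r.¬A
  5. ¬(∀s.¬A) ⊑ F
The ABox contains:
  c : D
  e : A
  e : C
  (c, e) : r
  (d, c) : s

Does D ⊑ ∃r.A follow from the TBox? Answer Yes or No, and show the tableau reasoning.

No

1. D ⊑ ∃r.A  ⇔  (D ⊓ ∀r.¬A) unsat w.r.t. T
   apply at x₀: ∀r.¬A⊑F
   open: L(x₀) ⊇ {D, F, ∀r.¬A, ∀s.(¬F ⊔ ¬B)}
2. Hence D ⊑ ∃r.A: not entailed.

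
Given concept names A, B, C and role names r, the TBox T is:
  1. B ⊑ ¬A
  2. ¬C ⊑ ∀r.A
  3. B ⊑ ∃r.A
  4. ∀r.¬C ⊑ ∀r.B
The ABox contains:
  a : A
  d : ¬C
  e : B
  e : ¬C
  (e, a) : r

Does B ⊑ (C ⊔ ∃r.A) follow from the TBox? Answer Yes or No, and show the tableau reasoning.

Yes

1. B ⊑ (C ⊔ ∃r.A)  ⇔  (B ⊓ (¬C ⊓ ∀r.¬A)) unsat w.r.t. T
   all branches close; clash {A, ¬A} at an ∃-successor
2. Hence B ⊑ (C ⊔ ∃r.A): entailed.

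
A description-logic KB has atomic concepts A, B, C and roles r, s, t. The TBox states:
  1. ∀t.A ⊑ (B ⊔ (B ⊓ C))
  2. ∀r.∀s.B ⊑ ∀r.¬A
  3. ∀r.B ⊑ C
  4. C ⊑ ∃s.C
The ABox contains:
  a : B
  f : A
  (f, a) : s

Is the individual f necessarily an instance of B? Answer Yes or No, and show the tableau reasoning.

No

1. f : B?  L(f) = {A} ∪ {¬B}
   open: L(f) ⊇ {A, ¬B, ¬C, ∃r.¬B, ∃r.∃s.¬B, …} (+ ∃-successors) — f ∉ B possible
2. Hence f : B: not entailed.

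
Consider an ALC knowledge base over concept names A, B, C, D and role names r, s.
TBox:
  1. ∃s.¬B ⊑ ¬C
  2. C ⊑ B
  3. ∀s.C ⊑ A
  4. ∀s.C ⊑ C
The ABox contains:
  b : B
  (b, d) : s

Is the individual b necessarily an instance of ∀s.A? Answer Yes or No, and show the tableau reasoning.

1. b : ∀s.A?  L(b) = {B} ∪ {∃s.¬A}
   open: L(b) ⊇ {B, ∀s.B, ∃s.¬A, ∃s.¬C} (+ ∃-successors) — b ∉ ∀s.A possible
2. Hence b : ∀s.A: not entailed.

No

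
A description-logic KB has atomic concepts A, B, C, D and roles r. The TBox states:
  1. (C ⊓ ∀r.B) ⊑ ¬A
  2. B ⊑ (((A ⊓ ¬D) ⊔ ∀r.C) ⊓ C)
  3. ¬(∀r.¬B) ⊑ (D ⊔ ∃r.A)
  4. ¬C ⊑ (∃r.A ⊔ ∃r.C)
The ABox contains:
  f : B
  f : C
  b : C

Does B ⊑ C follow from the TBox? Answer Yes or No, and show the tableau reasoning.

1. B ⊑ C  ⇔  (B ⊓ ¬C) unsat w.r.t. T
   all branches close; clash {C, ¬C} at x₀
2. Hence B ⊑ C: entailed.

Yes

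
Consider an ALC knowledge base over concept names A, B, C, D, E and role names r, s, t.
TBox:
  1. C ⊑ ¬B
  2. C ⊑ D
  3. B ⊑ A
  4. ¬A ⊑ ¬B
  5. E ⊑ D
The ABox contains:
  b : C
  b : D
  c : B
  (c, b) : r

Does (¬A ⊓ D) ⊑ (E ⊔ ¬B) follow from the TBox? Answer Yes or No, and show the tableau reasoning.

Yes

1. (¬A ⊓ D) ⊑ (E ⊔ ¬B)  ⇔  ((¬A ⊓ D) ⊓ (¬E ⊓ B)) unsat w.r.t. T
   all branches close; clash {B, ¬B} at x₀
2. Hence (¬A ⊓ D) ⊑ (E ⊔ ¬B): entailed.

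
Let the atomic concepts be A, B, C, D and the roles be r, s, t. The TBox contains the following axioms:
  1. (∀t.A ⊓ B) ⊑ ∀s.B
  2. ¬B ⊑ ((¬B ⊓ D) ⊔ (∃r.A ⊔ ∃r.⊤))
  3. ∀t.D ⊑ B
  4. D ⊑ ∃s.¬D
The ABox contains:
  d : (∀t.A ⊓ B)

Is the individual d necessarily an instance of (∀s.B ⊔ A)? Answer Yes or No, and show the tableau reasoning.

Yes

1. d : (∀s.B ⊔ A)?  L(d) = {(∀t.A ⊓ B)} ∪ {(∃s.¬B ⊓ ¬A)}
   clash {B, ¬B} at an ∃-successor — d ∈ (∀s.B ⊔ A)
2. Hence d : (∀s.B ⊔ A): entailed.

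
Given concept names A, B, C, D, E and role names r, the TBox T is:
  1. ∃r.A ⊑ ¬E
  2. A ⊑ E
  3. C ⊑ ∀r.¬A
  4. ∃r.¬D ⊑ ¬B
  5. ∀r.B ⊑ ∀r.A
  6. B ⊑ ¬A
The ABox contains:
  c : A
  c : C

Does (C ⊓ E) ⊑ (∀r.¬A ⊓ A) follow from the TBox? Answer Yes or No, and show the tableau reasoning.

1. (C ⊓ E) ⊑ (∀r.¬A ⊓ A)  ⇔  ((C ⊓ E) ⊓ (∃r.A ⊔ ¬A)) unsat w.r.t. T
   apply at x₀: C⊑∀r.¬A
   open: L(x₀) ⊇ {C, E, ¬A, ¬B, ∀r.¬A, …} (+ ∃-successors)
2. Hence (C ⊓ E) ⊑ (∀r.¬A ⊓ A): not entailed.

No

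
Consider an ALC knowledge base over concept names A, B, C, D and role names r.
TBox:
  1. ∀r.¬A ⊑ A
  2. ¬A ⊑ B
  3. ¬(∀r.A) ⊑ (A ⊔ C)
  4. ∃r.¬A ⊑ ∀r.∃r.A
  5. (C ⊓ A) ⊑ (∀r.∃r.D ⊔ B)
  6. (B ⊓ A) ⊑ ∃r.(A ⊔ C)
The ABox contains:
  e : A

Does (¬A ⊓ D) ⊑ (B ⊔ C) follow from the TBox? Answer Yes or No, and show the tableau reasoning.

1. (¬A ⊓ D) ⊑ (B ⊔ C)  ⇔  ((¬A ⊓ D) ⊓ (¬B ⊓ ¬C)) unsat w.r.t. T
   all branches close; clash {B, ¬B} at x₀
2. Hence (¬A ⊓ D) ⊑ (B ⊔ C): entailed.

Yes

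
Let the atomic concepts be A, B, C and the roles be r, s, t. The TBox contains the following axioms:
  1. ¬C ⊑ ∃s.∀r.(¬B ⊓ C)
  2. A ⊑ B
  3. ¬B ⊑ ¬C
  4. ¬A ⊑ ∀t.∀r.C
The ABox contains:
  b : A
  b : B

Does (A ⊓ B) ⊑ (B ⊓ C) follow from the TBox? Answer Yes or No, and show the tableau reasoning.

No

1. (A ⊓ B) ⊑ (B ⊓ C)  ⇔  ((A ⊓ B) ⊓ (¬B ⊔ ¬C)) unsat w.r.t. T
   open: L(x₀) ⊇ {A, B, ¬C, ∃s.∀r.(¬B ⊓ C)} (+ ∃-successors)
2. Hence (A ⊓ B) ⊑ (B ⊓ C): not entailed.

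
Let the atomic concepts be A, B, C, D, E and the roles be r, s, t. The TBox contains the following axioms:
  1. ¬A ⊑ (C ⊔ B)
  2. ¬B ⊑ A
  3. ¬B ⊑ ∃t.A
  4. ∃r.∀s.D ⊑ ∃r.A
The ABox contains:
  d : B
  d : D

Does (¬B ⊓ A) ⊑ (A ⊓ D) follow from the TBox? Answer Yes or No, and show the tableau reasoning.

No

1. (¬B ⊓ A) ⊑ (A ⊓ D)  ⇔  ((¬B ⊓ A) ⊓ (¬A ⊔ ¬D)) unsat w.r.t. T
   apply at x₀: ¬B⊑∃t.A
   open: L(x₀) ⊇ {A, ¬B, ¬D, ∀r.∃s.¬D, ∃t.A} (+ ∃-successors)
2. Hence (¬B ⊓ A) ⊑ (A ⊓ D): not entailed.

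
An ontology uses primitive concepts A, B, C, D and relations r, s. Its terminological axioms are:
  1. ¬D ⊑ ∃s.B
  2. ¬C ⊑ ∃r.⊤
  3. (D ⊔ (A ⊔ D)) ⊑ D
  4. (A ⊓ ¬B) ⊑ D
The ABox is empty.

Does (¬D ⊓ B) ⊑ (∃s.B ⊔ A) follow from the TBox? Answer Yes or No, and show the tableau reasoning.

1. (¬D ⊓ B) ⊑ (∃s.B ⊔ A)  ⇔  ((¬D ⊓ B) ⊓ (∀s.¬B ⊓ ¬A)) unsat w.r.t. T
   all branches close; clash {D, ¬D} at x₀
2. Hence (¬D ⊓ B) ⊑ (∃s.B ⊔ A): entailed.

Yes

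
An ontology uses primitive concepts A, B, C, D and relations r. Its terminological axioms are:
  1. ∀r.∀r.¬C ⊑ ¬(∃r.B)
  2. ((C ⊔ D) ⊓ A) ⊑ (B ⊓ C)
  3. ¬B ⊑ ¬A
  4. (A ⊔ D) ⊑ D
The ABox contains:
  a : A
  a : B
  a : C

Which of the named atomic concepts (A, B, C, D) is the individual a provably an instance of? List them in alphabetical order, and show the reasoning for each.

1. a : A?  L(a) = {A, B, C} ∪ {¬A}
   clash {A, ¬A} at a — a ∈ A
2. a : B?  L(a) = {A, B, C} ∪ {¬B}
   clash {B, ¬B} at a — a ∈ B
3. a : C?  L(a) = {A, B, C} ∪ {¬C}
   clash {C, ¬C} at a — a ∈ C
4. a : D?  L(a) = {A, B, C} ∪ {¬D}
   clash {D, ¬D} at a — a ∈ D
5. Entailed for a: {A, B, C, D}

{A, B, C, D}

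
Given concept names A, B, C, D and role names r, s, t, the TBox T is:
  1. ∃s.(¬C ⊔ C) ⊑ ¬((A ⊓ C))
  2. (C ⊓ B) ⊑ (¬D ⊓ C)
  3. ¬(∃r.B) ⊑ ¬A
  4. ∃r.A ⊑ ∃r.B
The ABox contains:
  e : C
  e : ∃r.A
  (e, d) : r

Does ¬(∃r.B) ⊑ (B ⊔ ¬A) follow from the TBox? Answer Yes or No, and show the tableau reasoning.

Yes

1. ¬(∃r.B) ⊑ (B ⊔ ¬A)  ⇔  (∀r.¬B ⊓ (¬B ⊓ A)) unsat w.r.t. T
   all branches close; clash {A, ¬A} at x₀
2. Hence ¬(∃r.B) ⊑ (B ⊔ ¬A): entailed.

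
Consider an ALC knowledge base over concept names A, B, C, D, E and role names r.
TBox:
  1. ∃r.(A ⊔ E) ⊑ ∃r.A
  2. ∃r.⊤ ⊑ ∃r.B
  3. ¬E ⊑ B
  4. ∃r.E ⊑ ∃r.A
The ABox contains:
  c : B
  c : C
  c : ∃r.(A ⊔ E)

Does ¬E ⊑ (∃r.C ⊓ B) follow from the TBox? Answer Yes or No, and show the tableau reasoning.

No

1. ¬E ⊑ (∃r.C ⊓ B)  ⇔  (¬E ⊓ (∀r.¬C ⊔ ¬B)) unsat w.r.t. T
   apply at x₀: ¬E⊑B
   open: L(x₀) ⊇ {B, ¬E, ∀r.(¬A ⊓ ¬E), ∀r.¬C, ∀r.¬E, …}
2. Hence ¬E ⊑ (∃r.C ⊓ B): not entailed.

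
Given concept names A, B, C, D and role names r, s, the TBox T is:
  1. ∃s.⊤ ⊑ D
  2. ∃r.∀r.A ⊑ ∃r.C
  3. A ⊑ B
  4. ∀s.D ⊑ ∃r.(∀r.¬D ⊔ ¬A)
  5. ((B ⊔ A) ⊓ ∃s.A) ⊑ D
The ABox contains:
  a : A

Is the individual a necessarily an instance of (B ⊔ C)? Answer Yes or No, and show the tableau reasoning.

1. a : (B ⊔ C)?  L(a) = {A} ∪ {(¬B ⊓ ¬C)}
   clash {B, ¬B} at a — a ∈ (B ⊔ C)
2. Hence a : (B ⊔ C): entailed.

Yes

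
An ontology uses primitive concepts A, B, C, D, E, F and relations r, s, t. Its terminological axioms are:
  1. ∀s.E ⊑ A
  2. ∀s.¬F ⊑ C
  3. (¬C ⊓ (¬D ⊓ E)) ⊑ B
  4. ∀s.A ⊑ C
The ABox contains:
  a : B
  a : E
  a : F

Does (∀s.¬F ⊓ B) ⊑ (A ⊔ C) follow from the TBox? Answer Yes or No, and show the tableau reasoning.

Yes

1. (∀s.¬F ⊓ B) ⊑ (A ⊔ C)  ⇔  ((∀s.¬F ⊓ B) ⊓ (¬A ⊓ ¬C)) unsat w.r.t. T
   all branches close; clash {C, ¬C} at x₀
2. Hence (∀s.¬F ⊓ B) ⊑ (A ⊔ C): entailed.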